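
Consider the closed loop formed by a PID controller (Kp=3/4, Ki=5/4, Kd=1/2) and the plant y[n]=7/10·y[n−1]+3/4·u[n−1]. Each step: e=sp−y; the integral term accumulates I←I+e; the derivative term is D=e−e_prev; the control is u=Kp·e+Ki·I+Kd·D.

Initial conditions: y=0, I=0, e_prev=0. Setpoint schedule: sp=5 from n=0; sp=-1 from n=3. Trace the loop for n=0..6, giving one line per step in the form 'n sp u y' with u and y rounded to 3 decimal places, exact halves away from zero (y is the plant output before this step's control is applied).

(exact arithmetic carried between steps; '≈' marks a value shown rounded to 6 d.p. or computed from one; I and e_prev carry over from the previous line; the table rounds u and y to 3 d.p., halves away from zero)
n=0: y=0, sp=5, e=sp−y=5; I=5, D=e−e_prev=5; u=3/4·5+5/4·5+1/2·5=12.5; next y=7/10·0+3/4·12.5=9.375
n=1: y=9.375, sp=5, e=sp−y=-4.375; I=0.625, D=e−e_prev=-9.375; u=3/4·(-4.375)+5/4·0.625+1/2·(-9.375)=-7.1875; next y=7/10·9.375+3/4·(-7.1875)=1.171875
n=2: y=1.171875, sp=5, e=sp−y=3.828125; I=4.453125, D=e−e_prev=8.203125; u=3/4·3.828125+5/4·4.453125+1/2·8.203125≈12.539063; next y=7/10·1.171875+3/4·12.539063≈10.224609
n=3: y≈10.224609, sp=-1, e=sp−y≈-11.224609; I≈-6.771484, D=e−e_prev≈-15.052734; u=3/4·(-11.224609)+5/4·(-6.771484)+1/2·(-15.052734)≈-24.409180; next y=7/10·10.224609+3/4·(-24.409180)≈-11.149658
n=4: y≈-11.149658, sp=-1, e=sp−y≈10.149658; I≈3.378174, D=e−e_prev≈21.374268; u=3/4·10.149658+5/4·3.378174+1/2·21.374268≈22.522095; next y=7/10·(-11.149658)+3/4·22.522095≈9.086810
n=5: y≈9.086810, sp=-1, e=sp−y≈-10.086810; I≈-6.708636, D=e−e_prev≈-20.236469; u=3/4·(-10.086810)+5/4·(-6.708636)+1/2·(-20.236469)≈-26.069138; next y=7/10·9.086810+3/4·(-26.069138)≈-13.191086
n=6: y≈-13.191086, sp=-1, e=sp−y≈12.191086; I≈5.482449, D=e−e_prev≈22.277896; u=3/4·12.191086+5/4·5.482449+1/2·22.277896≈27.135324; next y=7/10·(-13.191086)+3/4·27.135324≈11.117733

0 5 12.500 0.000
1 5 -7.188 9.375
2 5 12.539 1.172
3 -1 -24.409 10.225
4 -1 22.522 -11.150
5 -1 -26.069 9.087
6 -1 27.135 -13.191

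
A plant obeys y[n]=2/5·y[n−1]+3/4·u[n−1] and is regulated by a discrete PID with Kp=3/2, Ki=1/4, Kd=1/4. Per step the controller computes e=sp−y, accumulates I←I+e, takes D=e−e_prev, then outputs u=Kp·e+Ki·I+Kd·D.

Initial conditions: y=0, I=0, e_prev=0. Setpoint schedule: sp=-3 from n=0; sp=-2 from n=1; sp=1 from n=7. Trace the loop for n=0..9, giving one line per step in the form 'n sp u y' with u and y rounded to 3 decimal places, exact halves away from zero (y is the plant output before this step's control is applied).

0 -3 -6.000 0.000
1 -2 5.000 -4.500
2 -2 -8.650 1.950
3 -2 7.290 -5.708
4 -2 -11.482 3.185
5 -2 10.489 -7.337
6 -2 -15.345 4.932
7 1 20.925 -9.536
8 1 -23.639 11.879
9 1 28.709 -12.978

(exact arithmetic carried between steps; '≈' marks a value shown rounded to 6 d.p. or computed from one; I and e_prev carry over from the previous line; the table rounds u and y to 3 d.p., halves away from zero)
n=0: y=0, sp=-3, e=sp−y=-3; I=-3, D=e−e_prev=-3; u=3/2·(-3)+1/4·(-3)+1/4·(-3)=-6; next y=2/5·0+3/4·(-6)=-4.5
n=1: y=-4.5, sp=-2, e=sp−y=2.5; I=-0.5, D=e−e_prev=5.5; u=3/2·2.5+1/4·(-0.5)+1/4·5.5=5; next y=2/5·(-4.5)+3/4·5=1.95
n=2: y=1.95, sp=-2, e=sp−y=-3.95; I=-4.45, D=e−e_prev=-6.45; u=3/2·(-3.95)+1/4·(-4.45)+1/4·(-6.45)=-8.65; next y=2/5·1.95+3/4·(-8.65)=-5.7075
n=3: y=-5.7075, sp=-2, e=sp−y=3.7075; I=-0.7425, D=e−e_prev=7.6575; u=3/2·3.7075+1/4·(-0.7425)+1/4·7.6575=7.29; next y=2/5·(-5.7075)+3/4·7.29=3.1845
n=4: y=3.1845, sp=-2, e=sp−y=-5.1845; I=-5.927, D=e−e_prev=-8.892; u=3/2·(-5.1845)+1/4·(-5.927)+1/4·(-8.892)=-11.4815; next y=2/5·3.1845+3/4·(-11.4815)=-7.337325
n=5: y=-7.337325, sp=-2, e=sp−y=5.337325; I=-0.589675, D=e−e_prev=10.521825; u=3/2·5.337325+1/4·(-0.589675)+1/4·10.521825=10.489025; next y=2/5·(-7.337325)+3/4·10.489025≈4.931839
n=6: y≈4.931839, sp=-2, e=sp−y≈-6.931839; I≈-7.521514, D=e−e_prev≈-12.269164; u=3/2·(-6.931839)+1/4·(-7.521514)+1/4·(-12.269164)≈-15.345428; next y=2/5·4.931839+3/4·(-15.345428)≈-9.536335
n=7: y≈-9.536335, sp=1, e=sp−y≈10.536335; I≈3.014821, D=e−e_prev≈17.468174; u=3/2·10.536335+1/4·3.014821+1/4·17.468174≈20.925252; next y=2/5·(-9.536335)+3/4·20.925252≈11.879405
n=8: y≈11.879405, sp=1, e=sp−y≈-10.879405; I≈-7.864583, D=e−e_prev≈-21.415740; u=3/2·(-10.879405)+1/4·(-7.864583)+1/4·(-21.415740)≈-23.639188; next y=2/5·11.879405+3/4·(-23.639188)≈-12.977629
n=9: y≈-12.977629, sp=1, e=sp−y≈13.977629; I≈6.113046, D=e−e_prev≈24.857033; u=3/2·13.977629+1/4·6.113046+1/4·24.857033≈28.708963; next y=2/5·(-12.977629)+3/4·28.708963≈16.340671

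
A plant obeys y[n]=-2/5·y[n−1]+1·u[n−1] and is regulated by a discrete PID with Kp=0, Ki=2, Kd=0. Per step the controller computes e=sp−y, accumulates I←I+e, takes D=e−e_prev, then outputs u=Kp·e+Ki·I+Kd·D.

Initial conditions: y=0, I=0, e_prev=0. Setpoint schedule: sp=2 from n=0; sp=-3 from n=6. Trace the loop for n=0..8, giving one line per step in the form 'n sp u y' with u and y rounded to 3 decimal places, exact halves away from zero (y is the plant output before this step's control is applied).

0 2 4.000 0.000
1 2 0.000 4.000
2 2 7.200 -1.600
3 2 -4.480 7.840
4 2 14.752 -7.616
5 2 -16.845 17.798
6 -3 25.084 -23.964
7 -3 -50.255 34.669
8 -3 71.990 -64.123

(exact arithmetic carried between steps; '≈' marks a value shown rounded to 6 d.p. or computed from one; I and e_prev carry over from the previous line; the table rounds u and y to 3 d.p., halves away from zero)
n=0: y=0, sp=2, e=sp−y=2; I=2, D=e−e_prev=2; u=0·2+2·2+0·2=4; next y=-2/5·0+1·4=4
n=1: y=4, sp=2, e=sp−y=-2; I=0, D=e−e_prev=-4; u=0·(-2)+2·0+0·(-4)=0; next y=-2/5·4+1·0=-1.6
n=2: y=-1.6, sp=2, e=sp−y=3.6; I=3.6, D=e−e_prev=5.6; u=0·3.6+2·3.6+0·5.6=7.2; next y=-2/5·(-1.6)+1·7.2=7.84
n=3: y=7.84, sp=2, e=sp−y=-5.84; I=-2.24, D=e−e_prev=-9.44; u=0·(-5.84)+2·(-2.24)+0·(-9.44)=-4.48; next y=-2/5·7.84+1·(-4.48)=-7.616
n=4: y=-7.616, sp=2, e=sp−y=9.616; I=7.376, D=e−e_prev=15.456; u=0·9.616+2·7.376+0·15.456=14.752; next y=-2/5·(-7.616)+1·14.752=17.7984
n=5: y=17.7984, sp=2, e=sp−y=-15.7984; I=-8.4224, D=e−e_prev=-25.4144; u=0·(-15.7984)+2·(-8.4224)+0·(-25.4144)=-16.8448; next y=-2/5·17.7984+1·(-16.8448)=-23.96416
n=6: y=-23.96416, sp=-3, e=sp−y=20.96416; I=12.54176, D=e−e_prev=36.76256; u=0·20.96416+2·12.54176+0·36.76256=25.08352; next y=-2/5·(-23.96416)+1·25.08352=34.669184
n=7: y=34.669184, sp=-3, e=sp−y=-37.669184; I=-25.127424, D=e−e_prev=-58.633344; u=0·(-37.669184)+2·(-25.127424)+0·(-58.633344)=-50.254848; next y=-2/5·34.669184+1·(-50.254848)≈-64.122522
n=8: y≈-64.122522, sp=-3, e=sp−y≈61.122522; I≈35.995098, D=e−e_prev≈98.791706; u=0·61.122522+2·35.995098+0·98.791706≈71.990195; next y=-2/5·(-64.122522)+1·71.990195≈97.639204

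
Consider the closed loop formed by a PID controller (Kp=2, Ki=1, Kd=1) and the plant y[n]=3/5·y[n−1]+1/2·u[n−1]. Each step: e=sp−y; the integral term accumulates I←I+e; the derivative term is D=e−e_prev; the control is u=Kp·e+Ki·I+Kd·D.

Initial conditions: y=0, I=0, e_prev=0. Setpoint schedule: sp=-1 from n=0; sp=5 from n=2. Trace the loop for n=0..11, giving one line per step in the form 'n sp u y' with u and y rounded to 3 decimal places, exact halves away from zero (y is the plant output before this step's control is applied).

(exact arithmetic carried between steps; '≈' marks a value shown rounded to 6 d.p. or computed from one; I and e_prev carry over from the previous line; the table rounds u and y to 3 d.p., halves away from zero)
n=0: y=0, sp=-1, e=sp−y=-1; I=-1, D=e−e_prev=-1; u=2·(-1)+1·(-1)+1·(-1)=-4; next y=3/5·0+1/2·(-4)=-2
n=1: y=-2, sp=-1, e=sp−y=1; I=0, D=e−e_prev=2; u=2·1+1·0+1·2=4; next y=3/5·(-2)+1/2·4=0.8
n=2: y=0.8, sp=5, e=sp−y=4.2; I=4.2, D=e−e_prev=3.2; u=2·4.2+1·4.2+1·3.2=15.8; next y=3/5·0.8+1/2·15.8=8.38
n=3: y=8.38, sp=5, e=sp−y=-3.38; I=0.82, D=e−e_prev=-7.58; u=2·(-3.38)+1·0.82+1·(-7.58)=-13.52; next y=3/5·8.38+1/2·(-13.52)=-1.732
n=4: y=-1.732, sp=5, e=sp−y=6.732; I=7.552, D=e−e_prev=10.112; u=2·6.732+1·7.552+1·10.112=31.128; next y=3/5·(-1.732)+1/2·31.128=14.5248
n=5: y=14.5248, sp=5, e=sp−y=-9.5248; I=-1.9728, D=e−e_prev=-16.2568; u=2·(-9.5248)+1·(-1.9728)+1·(-16.2568)=-37.2792; next y=3/5·14.5248+1/2·(-37.2792)=-9.92472
n=6: y=-9.92472, sp=5, e=sp−y=14.92472; I=12.95192, D=e−e_prev=24.44952; u=2·14.92472+1·12.95192+1·24.44952=67.25088; next y=3/5·(-9.92472)+1/2·67.25088=27.670608
n=7: y=27.670608, sp=5, e=sp−y=-22.670608; I=-9.718688, D=e−e_prev=-37.595328; u=2·(-22.670608)+1·(-9.718688)+1·(-37.595328)=-92.655232; next y=3/5·27.670608+1/2·(-92.655232)≈-29.725251
n=8: y≈-29.725251, sp=5, e=sp−y≈34.725251; I≈25.006563, D=e−e_prev≈57.395859; u=2·34.725251+1·25.006563+1·57.395859≈151.852925; next y=3/5·(-29.725251)+1/2·151.852925≈58.091312
n=9: y≈58.091312, sp=5, e=sp−y≈-53.091312; I≈-28.084748, D=e−e_prev≈-87.816563; u=2·(-53.091312)+1·(-28.084748)+1·(-87.816563)≈-222.083935; next y=3/5·58.091312+1/2·(-222.083935)≈-76.187180
n=10: y≈-76.187180, sp=5, e=sp−y≈81.187180; I≈53.102432, D=e−e_prev≈134.278492; u=2·81.187180+1·53.102432+1·134.278492≈349.755285; next y=3/5·(-76.187180)+1/2·349.755285≈129.165334
n=11: y≈129.165334, sp=5, e=sp−y≈-124.165334; I≈-71.062902, D=e−e_prev≈-205.352514; u=2·(-124.165334)+1·(-71.062902)+1·(-205.352514)≈-524.746085; next y=3/5·129.165334+1/2·(-524.746085)≈-184.873842

0 -1 -4.000 0.000
1 -1 4.000 -2.000
2 5 15.800 0.800
3 5 -13.520 8.380
4 5 31.128 -1.732
5 5 -37.279 14.525
6 5 67.251 -9.925
7 5 -92.655 27.671
8 5 151.853 -29.725
9 5 -222.084 58.091
10 5 349.755 -76.187
11 5 -524.746 129.165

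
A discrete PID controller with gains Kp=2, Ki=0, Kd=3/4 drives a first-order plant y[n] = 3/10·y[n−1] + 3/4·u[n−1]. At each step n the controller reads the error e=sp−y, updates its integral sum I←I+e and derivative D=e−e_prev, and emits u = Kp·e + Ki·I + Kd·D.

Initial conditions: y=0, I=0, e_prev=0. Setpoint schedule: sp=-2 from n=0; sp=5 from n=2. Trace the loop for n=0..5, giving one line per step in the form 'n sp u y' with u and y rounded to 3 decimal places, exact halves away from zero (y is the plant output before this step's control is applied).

0 -2 -5.500 0.000
1 -2 7.344 -4.125
2 5 0.413 4.270
3 5 8.828 1.591
4 5 -8.327 7.098
5 5 26.643 -4.116

(exact arithmetic carried between steps; '≈' marks a value shown rounded to 6 d.p. or computed from one; I and e_prev carry over from the previous line; the table rounds u and y to 3 d.p., halves away from zero)
n=0: y=0, sp=-2, e=sp−y=-2; I=-2, D=e−e_prev=-2; u=2·(-2)+0·(-2)+3/4·(-2)=-5.5; next y=3/10·0+3/4·(-5.5)=-4.125
n=1: y=-4.125, sp=-2, e=sp−y=2.125; I=0.125, D=e−e_prev=4.125; u=2·2.125+0·0.125+3/4·4.125=7.34375; next y=3/10·(-4.125)+3/4·7.34375≈4.270313
n=2: y≈4.270313, sp=5, e=sp−y≈0.729688; I≈0.854688, D=e−e_prev≈-1.395313; u=2·0.729688+0·0.854688+3/4·(-1.395313)≈0.412891; next y=3/10·4.270313+3/4·0.412891≈1.590762
n=3: y≈1.590762, sp=5, e=sp−y≈3.409238; I≈4.263926, D=e−e_prev≈2.679551; u=2·3.409238+0·4.263926+3/4·2.679551≈8.828140; next y=3/10·1.590762+3/4·8.828140≈7.098333
n=4: y≈7.098333, sp=5, e=sp−y≈-2.098333; I≈2.165593, D=e−e_prev≈-5.507572; u=2·(-2.098333)+0·2.165593+3/4·(-5.507572)≈-8.327345; next y=3/10·7.098333+3/4·(-8.327345)≈-4.116009
n=5: y≈-4.116009, sp=5, e=sp−y≈9.116009; I≈11.281601, D=e−e_prev≈11.214342; u=2·9.116009+0·11.281601+3/4·11.214342≈26.642774; next y=3/10·(-4.116009)+3/4·26.642774≈18.747278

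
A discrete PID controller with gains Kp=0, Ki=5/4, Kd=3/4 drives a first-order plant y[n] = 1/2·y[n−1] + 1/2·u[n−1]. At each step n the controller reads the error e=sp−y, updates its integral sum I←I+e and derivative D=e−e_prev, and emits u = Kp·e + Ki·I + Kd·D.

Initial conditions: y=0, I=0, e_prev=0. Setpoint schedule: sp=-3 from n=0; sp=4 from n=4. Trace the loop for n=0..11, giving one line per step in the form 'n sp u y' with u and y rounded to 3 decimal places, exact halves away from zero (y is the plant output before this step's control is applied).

(exact arithmetic carried between steps; '≈' marks a value shown rounded to 6 d.p. or computed from one; I and e_prev carry over from the previous line; the table rounds u and y to 3 d.p., halves away from zero)
n=0: y=0, sp=-3, e=sp−y=-3; I=-3, D=e−e_prev=-3; u=0·(-3)+5/4·(-3)+3/4·(-3)=-6; next y=1/2·0+1/2·(-6)=-3
n=1: y=-3, sp=-3, e=sp−y=0; I=-3, D=e−e_prev=3; u=0·0+5/4·(-3)+3/4·3=-1.5; next y=1/2·(-3)+1/2·(-1.5)=-2.25
n=2: y=-2.25, sp=-3, e=sp−y=-0.75; I=-3.75, D=e−e_prev=-0.75; u=0·(-0.75)+5/4·(-3.75)+3/4·(-0.75)=-5.25; next y=1/2·(-2.25)+1/2·(-5.25)=-3.75
n=3: y=-3.75, sp=-3, e=sp−y=0.75; I=-3, D=e−e_prev=1.5; u=0·0.75+5/4·(-3)+3/4·1.5=-2.625; next y=1/2·(-3.75)+1/2·(-2.625)=-3.1875
n=4: y=-3.1875, sp=4, e=sp−y=7.1875; I=4.1875, D=e−e_prev=6.4375; u=0·7.1875+5/4·4.1875+3/4·6.4375=10.0625; next y=1/2·(-3.1875)+1/2·10.0625=3.4375
n=5: y=3.4375, sp=4, e=sp−y=0.5625; I=4.75, D=e−e_prev=-6.625; u=0·0.5625+5/4·4.75+3/4·(-6.625)=0.96875; next y=1/2·3.4375+1/2·0.96875=2.203125
n=6: y=2.203125, sp=4, e=sp−y=1.796875; I=6.546875, D=e−e_prev=1.234375; u=0·1.796875+5/4·6.546875+3/4·1.234375=9.109375; next y=1/2·2.203125+1/2·9.109375=5.65625
n=7: y=5.65625, sp=4, e=sp−y=-1.65625; I=4.890625, D=e−e_prev=-3.453125; u=0·(-1.65625)+5/4·4.890625+3/4·(-3.453125)≈3.523438; next y=1/2·5.65625+1/2·3.523438≈4.589844
n=8: y≈4.589844, sp=4, e=sp−y≈-0.589844; I≈4.300781, D=e−e_prev≈1.066406; u=0·(-0.589844)+5/4·4.300781+3/4·1.066406≈6.175781; next y=1/2·4.589844+1/2·6.175781≈5.382813
n=9: y≈5.382813, sp=4, e=sp−y≈-1.382813; I≈2.917969, D=e−e_prev≈-0.792969; u=0·(-1.382813)+5/4·2.917969+3/4·(-0.792969)≈3.052734; next y=1/2·5.382813+1/2·3.052734≈4.217773
n=10: y≈4.217773, sp=4, e=sp−y≈-0.217773; I≈2.700195, D=e−e_prev≈1.165039; u=0·(-0.217773)+5/4·2.700195+3/4·1.165039≈4.249023; next y=1/2·4.217773+1/2·4.249023≈4.233398
n=11: y≈4.233398, sp=4, e=sp−y≈-0.233398; I≈2.466797, D=e−e_prev≈-0.015625; u=0·(-0.233398)+5/4·2.466797+3/4·(-0.015625)≈3.071777; next y=1/2·4.233398+1/2·3.071777≈3.652588

0 -3 -6.000 0.000
1 -3 -1.500 -3.000
2 -3 -5.250 -2.250
3 -3 -2.625 -3.750
4 4 10.063 -3.188
5 4 0.969 3.438
6 4 9.109 2.203
7 4 3.523 5.656
8 4 6.176 4.590
9 4 3.053 5.383
10 4 4.249 4.218
11 4 3.072 4.233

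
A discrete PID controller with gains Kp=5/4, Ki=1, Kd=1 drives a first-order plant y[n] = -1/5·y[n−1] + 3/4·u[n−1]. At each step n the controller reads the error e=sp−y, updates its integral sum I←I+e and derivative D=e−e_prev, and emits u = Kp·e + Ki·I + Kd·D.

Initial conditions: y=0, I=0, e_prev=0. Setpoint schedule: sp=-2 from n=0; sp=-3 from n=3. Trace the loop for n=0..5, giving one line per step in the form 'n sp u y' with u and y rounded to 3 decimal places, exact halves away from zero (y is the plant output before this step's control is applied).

0 -2 -6.500 0.000
1 -2 9.344 -4.875
2 -2 -34.444 7.983
3 -3 80.271 -27.430
4 -3 -232.349 65.689
5 -3 614.620 -187.399

(exact arithmetic carried between steps; '≈' marks a value shown rounded to 6 d.p. or computed from one; I and e_prev carry over from the previous line; the table rounds u and y to 3 d.p., halves away from zero)
n=0: y=0, sp=-2, e=sp−y=-2; I=-2, D=e−e_prev=-2; u=5/4·(-2)+1·(-2)+1·(-2)=-6.5; next y=-1/5·0+3/4·(-6.5)=-4.875
n=1: y=-4.875, sp=-2, e=sp−y=2.875; I=0.875, D=e−e_prev=4.875; u=5/4·2.875+1·0.875+1·4.875=9.34375; next y=-1/5·(-4.875)+3/4·9.34375≈7.982813
n=2: y≈7.982813, sp=-2, e=sp−y≈-9.982813; I≈-9.107813, D=e−e_prev≈-12.857813; u=5/4·(-9.982813)+1·(-9.107813)+1·(-12.857813)≈-34.444141; next y=-1/5·7.982813+3/4·(-34.444141)≈-27.429668
n=3: y≈-27.429668, sp=-3, e=sp−y≈24.429668; I≈15.321855, D=e−e_prev≈34.412480; u=5/4·24.429668+1·15.321855+1·34.412480≈80.271421; next y=-1/5·(-27.429668)+3/4·80.271421≈65.689499
n=4: y≈65.689499, sp=-3, e=sp−y≈-68.689499; I≈-53.367644, D=e−e_prev≈-93.119167; u=5/4·(-68.689499)+1·(-53.367644)+1·(-93.119167)≈-232.348685; next y=-1/5·65.689499+3/4·(-232.348685)≈-187.399414
n=5: y≈-187.399414, sp=-3, e=sp−y≈184.399414; I≈131.031770, D=e−e_prev≈253.088913; u=5/4·184.399414+1·131.031770+1·253.088913≈614.619950; next y=-1/5·(-187.399414)+3/4·614.619950≈498.444845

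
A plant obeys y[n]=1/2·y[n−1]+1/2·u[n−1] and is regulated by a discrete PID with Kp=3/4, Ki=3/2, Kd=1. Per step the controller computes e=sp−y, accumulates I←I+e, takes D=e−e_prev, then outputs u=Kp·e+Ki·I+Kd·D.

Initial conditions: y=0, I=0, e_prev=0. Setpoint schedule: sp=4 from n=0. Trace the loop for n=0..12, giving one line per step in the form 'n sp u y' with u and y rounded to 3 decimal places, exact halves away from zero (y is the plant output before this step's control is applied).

0 4 13.000 0.000
1 4 -6.125 6.500
2 4 17.141 0.188
3 4 -11.002 8.664
4 4 22.436 -1.169
5 4 -18.001 10.633
6 4 30.382 -3.684
7 4 -27.767 13.349
8 4 42.056 -7.209
9 4 -41.744 17.424
10 4 58.901 -12.160
11 4 -61.917 23.370
12 4 83.150 -19.273

(exact arithmetic carried between steps; '≈' marks a value shown rounded to 6 d.p. or computed from one; I and e_prev carry over from the previous line; the table rounds u and y to 3 d.p., halves away from zero)
n=0: y=0, sp=4, e=sp−y=4; I=4, D=e−e_prev=4; u=3/4·4+3/2·4+1·4=13; next y=1/2·0+1/2·13=6.5
n=1: y=6.5, sp=4, e=sp−y=-2.5; I=1.5, D=e−e_prev=-6.5; u=3/4·(-2.5)+3/2·1.5+1·(-6.5)=-6.125; next y=1/2·6.5+1/2·(-6.125)=0.1875
n=2: y=0.1875, sp=4, e=sp−y=3.8125; I=5.3125, D=e−e_prev=6.3125; u=3/4·3.8125+3/2·5.3125+1·6.3125=17.140625; next y=1/2·0.1875+1/2·17.140625≈8.664063
n=3: y≈8.664063, sp=4, e=sp−y≈-4.664063; I≈0.648438, D=e−e_prev≈-8.476563; u=3/4·(-4.664063)+3/2·0.648438+1·(-8.476563)≈-11.001953; next y=1/2·8.664063+1/2·(-11.001953)≈-1.168945
n=4: y≈-1.168945, sp=4, e=sp−y≈5.168945; I≈5.817383, D=e−e_prev≈9.833008; u=3/4·5.168945+3/2·5.817383+1·9.833008≈22.435791; next y=1/2·(-1.168945)+1/2·22.435791≈10.633423
n=5: y≈10.633423, sp=4, e=sp−y≈-6.633423; I≈-0.816040, D=e−e_prev≈-11.802368; u=3/4·(-6.633423)+3/2·(-0.816040)+1·(-11.802368)≈-18.001495; next y=1/2·10.633423+1/2·(-18.001495)≈-3.684036
n=6: y≈-3.684036, sp=4, e=sp−y≈7.684036; I≈6.867996, D=e−e_prev≈14.317459; u=3/4·7.684036+3/2·6.867996+1·14.317459≈30.382481; next y=1/2·(-3.684036)+1/2·30.382481≈13.349222
n=7: y≈13.349222, sp=4, e=sp−y≈-9.349222; I≈-2.481226, D=e−e_prev≈-17.033258; u=3/4·(-9.349222)+3/2·(-2.481226)+1·(-17.033258)≈-27.767014; next y=1/2·13.349222+1/2·(-27.767014)≈-7.208896
n=8: y≈-7.208896, sp=4, e=sp−y≈11.208896; I≈8.727670, D=e−e_prev≈20.558118; u=3/4·11.208896+3/2·8.727670+1·20.558118≈42.056295; next y=1/2·(-7.208896)+1/2·42.056295≈17.423700
n=9: y≈17.423700, sp=4, e=sp−y≈-13.423700; I≈-4.696030, D=e−e_prev≈-24.632595; u=3/4·(-13.423700)+3/2·(-4.696030)+1·(-24.632595)≈-41.744414; next y=1/2·17.423700+1/2·(-41.744414)≈-12.160357
n=10: y≈-12.160357, sp=4, e=sp−y≈16.160357; I≈11.464328, D=e−e_prev≈29.584057; u=3/4·16.160357+3/2·11.464328+1·29.584057≈58.900817; next y=1/2·(-12.160357)+1/2·58.900817≈23.370230
n=11: y≈23.370230, sp=4, e=sp−y≈-19.370230; I≈-7.905902, D=e−e_prev≈-35.530587; u=3/4·(-19.370230)+3/2·(-7.905902)+1·(-35.530587)≈-61.917112; next y=1/2·23.370230+1/2·(-61.917112)≈-19.273441
n=12: y≈-19.273441, sp=4, e=sp−y≈23.273441; I≈15.367539, D=e−e_prev≈42.643671; u=3/4·23.273441+3/2·15.367539+1·42.643671≈83.150061; next y=1/2·(-19.273441)+1/2·83.150061≈31.938310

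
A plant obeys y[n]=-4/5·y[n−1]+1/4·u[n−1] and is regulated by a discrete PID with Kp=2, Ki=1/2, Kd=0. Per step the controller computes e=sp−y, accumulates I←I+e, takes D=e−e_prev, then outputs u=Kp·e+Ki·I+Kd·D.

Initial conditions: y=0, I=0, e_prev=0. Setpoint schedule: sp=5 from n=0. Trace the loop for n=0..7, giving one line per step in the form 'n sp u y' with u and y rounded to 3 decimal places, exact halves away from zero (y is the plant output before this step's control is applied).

(exact arithmetic carried between steps; '≈' marks a value shown rounded to 6 d.p. or computed from one; I and e_prev carry over from the previous line; the table rounds u and y to 3 d.p., halves away from zero)
n=0: y=0, sp=5, e=sp−y=5; I=5, D=e−e_prev=5; u=2·5+1/2·5+0·5=12.5; next y=-4/5·0+1/4·12.5=3.125
n=1: y=3.125, sp=5, e=sp−y=1.875; I=6.875, D=e−e_prev=-3.125; u=2·1.875+1/2·6.875+0·(-3.125)=7.1875; next y=-4/5·3.125+1/4·7.1875=-0.703125
n=2: y=-0.703125, sp=5, e=sp−y=5.703125; I=12.578125, D=e−e_prev=3.828125; u=2·5.703125+1/2·12.578125+0·3.828125≈17.695313; next y=-4/5·(-0.703125)+1/4·17.695313≈4.986328
n=3: y≈4.986328, sp=5, e=sp−y≈0.013672; I≈12.591797, D=e−e_prev≈-5.689453; u=2·0.013672+1/2·12.591797+0·(-5.689453)≈6.323242; next y=-4/5·4.986328+1/4·6.323242≈-2.408252
n=4: y≈-2.408252, sp=5, e=sp−y≈7.408252; I≈20.000049, D=e−e_prev≈7.394580; u=2·7.408252+1/2·20.000049+0·7.394580≈24.816528; next y=-4/5·(-2.408252)+1/4·24.816528≈8.130734
n=5: y≈8.130734, sp=5, e=sp−y≈-3.130734; I≈16.869315, D=e−e_prev≈-10.538986; u=2·(-3.130734)+1/2·16.869315+0·(-10.538986)≈2.173190; next y=-4/5·8.130734+1/4·2.173190≈-5.961289
n=6: y≈-5.961289, sp=5, e=sp−y≈10.961289; I≈27.830605, D=e−e_prev≈14.092023; u=2·10.961289+1/2·27.830605+0·14.092023≈35.837881; next y=-4/5·(-5.961289)+1/4·35.837881≈13.728502
n=7: y≈13.728502, sp=5, e=sp−y≈-8.728502; I≈19.102103, D=e−e_prev≈-19.689791; u=2·(-8.728502)+1/2·19.102103+0·(-19.689791)≈-7.905952; next y=-4/5·13.728502+1/4·(-7.905952)≈-12.959289

0 5 12.500 0.000
1 5 7.188 3.125
2 5 17.695 -0.703
3 5 6.323 4.986
4 5 24.817 -2.408
5 5 2.173 8.131
6 5 35.838 -5.961
7 5 -7.906 13.729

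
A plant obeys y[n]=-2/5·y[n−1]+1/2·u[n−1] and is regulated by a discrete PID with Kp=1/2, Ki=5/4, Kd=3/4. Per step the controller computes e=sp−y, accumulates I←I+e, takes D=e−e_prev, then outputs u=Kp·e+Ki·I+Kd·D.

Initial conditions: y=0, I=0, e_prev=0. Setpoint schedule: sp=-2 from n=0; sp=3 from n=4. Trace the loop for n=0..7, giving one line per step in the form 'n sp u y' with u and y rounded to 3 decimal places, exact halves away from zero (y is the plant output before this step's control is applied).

(exact arithmetic carried between steps; '≈' marks a value shown rounded to 6 d.p. or computed from one; I and e_prev carry over from the previous line; the table rounds u and y to 3 d.p., halves away from zero)
n=0: y=0, sp=-2, e=sp−y=-2; I=-2, D=e−e_prev=-2; u=1/2·(-2)+5/4·(-2)+3/4·(-2)=-5; next y=-2/5·0+1/2·(-5)=-2.5
n=1: y=-2.5, sp=-2, e=sp−y=0.5; I=-1.5, D=e−e_prev=2.5; u=1/2·0.5+5/4·(-1.5)+3/4·2.5=0.25; next y=-2/5·(-2.5)+1/2·0.25=1.125
n=2: y=1.125, sp=-2, e=sp−y=-3.125; I=-4.625, D=e−e_prev=-3.625; u=1/2·(-3.125)+5/4·(-4.625)+3/4·(-3.625)=-10.0625; next y=-2/5·1.125+1/2·(-10.0625)=-5.48125
n=3: y=-5.48125, sp=-2, e=sp−y=3.48125; I=-1.14375, D=e−e_prev=6.60625; u=1/2·3.48125+5/4·(-1.14375)+3/4·6.60625=5.265625; next y=-2/5·(-5.48125)+1/2·5.265625≈4.825313
n=4: y≈4.825313, sp=3, e=sp−y≈-1.825313; I≈-2.969063, D=e−e_prev≈-5.306563; u=1/2·(-1.825313)+5/4·(-2.969063)+3/4·(-5.306563)≈-8.603906; next y=-2/5·4.825313+1/2·(-8.603906)≈-6.232078
n=5: y≈-6.232078, sp=3, e=sp−y≈9.232078; I≈6.263016, D=e−e_prev≈11.057391; u=1/2·9.232078+5/4·6.263016+3/4·11.057391≈20.737852; next y=-2/5·(-6.232078)+1/2·20.737852≈12.861757
n=6: y≈12.861757, sp=3, e=sp−y≈-9.861757; I≈-3.598741, D=e−e_prev≈-19.093835; u=1/2·(-9.861757)+5/4·(-3.598741)+3/4·(-19.093835)≈-23.749682; next y=-2/5·12.861757+1/2·(-23.749682)≈-17.019544
n=7: y≈-17.019544, sp=3, e=sp−y≈20.019544; I≈16.420802, D=e−e_prev≈29.881301; u=1/2·20.019544+5/4·16.420802+3/4·29.881301≈52.946750; next y=-2/5·(-17.019544)+1/2·52.946750≈33.281193

0 -2 -5.000 0.000
1 -2 0.250 -2.500
2 -2 -10.063 1.125
3 -2 5.266 -5.481
4 3 -8.604 4.825
5 3 20.738 -6.232
6 3 -23.750 12.862
7 3 52.947 -17.020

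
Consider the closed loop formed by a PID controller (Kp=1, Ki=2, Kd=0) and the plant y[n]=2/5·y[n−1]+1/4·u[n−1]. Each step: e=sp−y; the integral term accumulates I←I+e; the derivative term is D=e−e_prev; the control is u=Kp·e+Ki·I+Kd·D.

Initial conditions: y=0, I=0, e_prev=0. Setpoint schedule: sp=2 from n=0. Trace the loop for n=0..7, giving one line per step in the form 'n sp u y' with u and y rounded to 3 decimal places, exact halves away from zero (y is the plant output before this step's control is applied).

0 2 6.000 0.000
1 2 5.500 1.500
2 2 5.075 1.975
3 2 4.874 2.059
4 2 4.807 2.042
5 2 4.793 2.018
6 2 4.795 2.006
7 2 4.798 2.001

(exact arithmetic carried between steps; '≈' marks a value shown rounded to 6 d.p. or computed from one; I and e_prev carry over from the previous line; the table rounds u and y to 3 d.p., halves away from zero)
n=0: y=0, sp=2, e=sp−y=2; I=2, D=e−e_prev=2; u=1·2+2·2+0·2=6; next y=2/5·0+1/4·6=1.5
n=1: y=1.5, sp=2, e=sp−y=0.5; I=2.5, D=e−e_prev=-1.5; u=1·0.5+2·2.5+0·(-1.5)=5.5; next y=2/5·1.5+1/4·5.5=1.975
n=2: y=1.975, sp=2, e=sp−y=0.025; I=2.525, D=e−e_prev=-0.475; u=1·0.025+2·2.525+0·(-0.475)=5.075; next y=2/5·1.975+1/4·5.075=2.05875
n=3: y=2.05875, sp=2, e=sp−y=-0.05875; I=2.46625, D=e−e_prev=-0.08375; u=1·(-0.05875)+2·2.46625+0·(-0.08375)=4.87375; next y=2/5·2.05875+1/4·4.87375≈2.041938
n=4: y≈2.041938, sp=2, e=sp−y≈-0.041938; I≈2.424313, D=e−e_prev≈0.016813; u=1·(-0.041938)+2·2.424313+0·0.016813≈4.806688; next y=2/5·2.041938+1/4·4.806688≈2.018447
n=5: y≈2.018447, sp=2, e=sp−y≈-0.018447; I≈2.405866, D=e−e_prev≈0.023491; u=1·(-0.018447)+2·2.405866+0·0.023491≈4.793284; next y=2/5·2.018447+1/4·4.793284≈2.005700
n=6: y≈2.005700, sp=2, e=sp−y≈-0.005700; I≈2.400166, D=e−e_prev≈0.012747; u=1·(-0.005700)+2·2.400166+0·0.012747≈4.794632; next y=2/5·2.005700+1/4·4.794632≈2.000938
n=7: y≈2.000938, sp=2, e=sp−y≈-0.000938; I≈2.399228, D=e−e_prev≈0.004762; u=1·(-0.000938)+2·2.399228+0·0.004762≈4.797518; next y=2/5·2.000938+1/4·4.797518≈1.999755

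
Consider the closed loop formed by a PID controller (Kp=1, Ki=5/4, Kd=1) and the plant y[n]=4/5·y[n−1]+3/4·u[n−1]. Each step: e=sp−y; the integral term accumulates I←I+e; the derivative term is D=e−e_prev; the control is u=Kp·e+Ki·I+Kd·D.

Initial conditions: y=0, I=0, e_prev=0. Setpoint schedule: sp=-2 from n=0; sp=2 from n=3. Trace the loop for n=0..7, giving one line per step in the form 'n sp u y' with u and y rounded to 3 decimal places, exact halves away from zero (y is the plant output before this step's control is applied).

(exact arithmetic carried between steps; '≈' marks a value shown rounded to 6 d.p. or computed from one; I and e_prev carry over from the previous line; the table rounds u and y to 3 d.p., halves away from zero)
n=0: y=0, sp=-2, e=sp−y=-2; I=-2, D=e−e_prev=-2; u=1·(-2)+5/4·(-2)+1·(-2)=-6.5; next y=4/5·0+3/4·(-6.5)=-4.875
n=1: y=-4.875, sp=-2, e=sp−y=2.875; I=0.875, D=e−e_prev=4.875; u=1·2.875+5/4·0.875+1·4.875=8.84375; next y=4/5·(-4.875)+3/4·8.84375≈2.732813
n=2: y≈2.732813, sp=-2, e=sp−y≈-4.732813; I≈-3.857813, D=e−e_prev≈-7.607813; u=1·(-4.732813)+5/4·(-3.857813)+1·(-7.607813)≈-17.162891; next y=4/5·2.732813+3/4·(-17.162891)≈-10.685918
n=3: y≈-10.685918, sp=2, e=sp−y≈12.685918; I≈8.828105, D=e−e_prev≈17.418730; u=1·12.685918+5/4·8.828105+1·17.418730≈41.139780; next y=4/5·(-10.685918)+3/4·41.139780≈22.306101
n=4: y≈22.306101, sp=2, e=sp−y≈-20.306101; I≈-11.477995, D=e−e_prev≈-32.992019; u=1·(-20.306101)+5/4·(-11.477995)+1·(-32.992019)≈-67.645614; next y=4/5·22.306101+3/4·(-67.645614)≈-32.889330
n=5: y≈-32.889330, sp=2, e=sp−y≈34.889330; I≈23.411334, D=e−e_prev≈55.195431; u=1·34.889330+5/4·23.411334+1·55.195431≈119.348928; next y=4/5·(-32.889330)+3/4·119.348928≈63.200232
n=6: y≈63.200232, sp=2, e=sp−y≈-61.200232; I≈-37.788898, D=e−e_prev≈-96.089562; u=1·(-61.200232)+5/4·(-37.788898)+1·(-96.089562)≈-204.525917; next y=4/5·63.200232+3/4·(-204.525917)≈-102.834252
n=7: y≈-102.834252, sp=2, e=sp−y≈104.834252; I≈67.045354, D=e−e_prev≈166.034484; u=1·104.834252+5/4·67.045354+1·166.034484≈354.675428; next y=4/5·(-102.834252)+3/4·354.675428≈183.739170

0 -2 -6.500 0.000
1 -2 8.844 -4.875
2 -2 -17.163 2.733
3 2 41.140 -10.686
4 2 -67.646 22.306
5 2 119.349 -32.889
6 2 -204.526 63.200
7 2 354.675 -102.834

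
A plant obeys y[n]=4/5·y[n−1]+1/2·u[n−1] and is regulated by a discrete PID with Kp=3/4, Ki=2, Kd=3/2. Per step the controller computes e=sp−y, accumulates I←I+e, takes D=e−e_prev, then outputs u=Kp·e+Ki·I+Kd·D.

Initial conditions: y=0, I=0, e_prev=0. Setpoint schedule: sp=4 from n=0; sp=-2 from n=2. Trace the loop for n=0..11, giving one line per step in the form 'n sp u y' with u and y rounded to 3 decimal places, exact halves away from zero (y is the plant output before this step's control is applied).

(exact arithmetic carried between steps; '≈' marks a value shown rounded to 6 d.p. or computed from one; I and e_prev carry over from the previous line; the table rounds u and y to 3 d.p., halves away from zero)
n=0: y=0, sp=4, e=sp−y=4; I=4, D=e−e_prev=4; u=3/4·4+2·4+3/2·4=17; next y=4/5·0+1/2·17=8.5
n=1: y=8.5, sp=4, e=sp−y=-4.5; I=-0.5, D=e−e_prev=-8.5; u=3/4·(-4.5)+2·(-0.5)+3/2·(-8.5)=-17.125; next y=4/5·8.5+1/2·(-17.125)=-1.7625
n=2: y=-1.7625, sp=-2, e=sp−y=-0.2375; I=-0.7375, D=e−e_prev=4.2625; u=3/4·(-0.2375)+2·(-0.7375)+3/2·4.2625=4.740625; next y=4/5·(-1.7625)+1/2·4.740625≈0.960313
n=3: y≈0.960313, sp=-2, e=sp−y≈-2.960313; I≈-3.697813, D=e−e_prev≈-2.722813; u=3/4·(-2.960313)+2·(-3.697813)+3/2·(-2.722813)≈-13.700078; next y=4/5·0.960313+1/2·(-13.700078)≈-6.081789
n=4: y≈-6.081789, sp=-2, e=sp−y≈4.081789; I≈0.383977, D=e−e_prev≈7.042102; u=3/4·4.081789+2·0.383977+3/2·7.042102≈14.392447; next y=4/5·(-6.081789)+1/2·14.392447≈2.330792
n=5: y≈2.330792, sp=-2, e=sp−y≈-4.330792; I≈-3.946816, D=e−e_prev≈-8.412581; u=3/4·(-4.330792)+2·(-3.946816)+3/2·(-8.412581)≈-23.760598; next y=4/5·2.330792+1/2·(-23.760598)≈-10.015665
n=6: y≈-10.015665, sp=-2, e=sp−y≈8.015665; I≈4.068849, D=e−e_prev≈12.346458; u=3/4·8.015665+2·4.068849+3/2·12.346458≈32.669134; next y=4/5·(-10.015665)+1/2·32.669134≈8.322035
n=7: y≈8.322035, sp=-2, e=sp−y≈-10.322035; I≈-6.253185, D=e−e_prev≈-18.337700; u=3/4·(-10.322035)+2·(-6.253185)+3/2·(-18.337700)≈-47.754447; next y=4/5·8.322035+1/2·(-47.754447)≈-17.219596
n=8: y≈-17.219596, sp=-2, e=sp−y≈15.219596; I≈8.966410, D=e−e_prev≈25.541630; u=3/4·15.219596+2·8.966410+3/2·25.541630≈67.659963; next y=4/5·(-17.219596)+1/2·67.659963≈20.054305
n=9: y≈20.054305, sp=-2, e=sp−y≈-22.054305; I≈-13.087895, D=e−e_prev≈-37.273900; u=3/4·(-22.054305)+2·(-13.087895)+3/2·(-37.273900)≈-98.627369; next y=4/5·20.054305+1/2·(-98.627369)≈-33.270240
n=10: y≈-33.270240, sp=-2, e=sp−y≈31.270240; I≈18.182346, D=e−e_prev≈53.324545; u=3/4·31.270240+2·18.182346+3/2·53.324545≈139.804190; next y=4/5·(-33.270240)+1/2·139.804190≈43.285903
n=11: y≈43.285903, sp=-2, e=sp−y≈-45.285903; I≈-27.103557, D=e−e_prev≈-76.556143; u=3/4·(-45.285903)+2·(-27.103557)+3/2·(-76.556143)≈-203.005755; next y=4/5·43.285903+1/2·(-203.005755)≈-66.874155

0 4 17.000 0.000
1 4 -17.125 8.500
2 -2 4.741 -1.763
3 -2 -13.700 0.960
4 -2 14.392 -6.082
5 -2 -23.761 2.331
6 -2 32.669 -10.016
7 -2 -47.754 8.322
8 -2 67.660 -17.220
9 -2 -98.627 20.054
10 -2 139.804 -33.270
11 -2 -203.006 43.286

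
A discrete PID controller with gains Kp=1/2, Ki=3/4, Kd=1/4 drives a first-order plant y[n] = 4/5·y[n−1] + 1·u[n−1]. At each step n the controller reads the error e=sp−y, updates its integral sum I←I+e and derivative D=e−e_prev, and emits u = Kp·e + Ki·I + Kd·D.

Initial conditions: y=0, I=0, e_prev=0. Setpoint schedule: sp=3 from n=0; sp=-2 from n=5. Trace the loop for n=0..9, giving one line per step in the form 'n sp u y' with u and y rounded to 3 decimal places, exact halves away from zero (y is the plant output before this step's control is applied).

(exact arithmetic carried between steps; '≈' marks a value shown rounded to 6 d.p. or computed from one; I and e_prev carry over from the previous line; the table rounds u and y to 3 d.p., halves away from zero)
n=0: y=0, sp=3, e=sp−y=3; I=3, D=e−e_prev=3; u=1/2·3+3/4·3+1/4·3=4.5; next y=4/5·0+1·4.5=4.5
n=1: y=4.5, sp=3, e=sp−y=-1.5; I=1.5, D=e−e_prev=-4.5; u=1/2·(-1.5)+3/4·1.5+1/4·(-4.5)=-0.75; next y=4/5·4.5+1·(-0.75)=2.85
n=2: y=2.85, sp=3, e=sp−y=0.15; I=1.65, D=e−e_prev=1.65; u=1/2·0.15+3/4·1.65+1/4·1.65=1.725; next y=4/5·2.85+1·1.725=4.005
n=3: y=4.005, sp=3, e=sp−y=-1.005; I=0.645, D=e−e_prev=-1.155; u=1/2·(-1.005)+3/4·0.645+1/4·(-1.155)=-0.3075; next y=4/5·4.005+1·(-0.3075)=2.8965
n=4: y=2.8965, sp=3, e=sp−y=0.1035; I=0.7485, D=e−e_prev=1.1085; u=1/2·0.1035+3/4·0.7485+1/4·1.1085=0.89025; next y=4/5·2.8965+1·0.89025=3.20745
n=5: y=3.20745, sp=-2, e=sp−y=-5.20745; I=-4.45895, D=e−e_prev=-5.31095; u=1/2·(-5.20745)+3/4·(-4.45895)+1/4·(-5.31095)=-7.275675; next y=4/5·3.20745+1·(-7.275675)=-4.709715
n=6: y=-4.709715, sp=-2, e=sp−y=2.709715; I=-1.749235, D=e−e_prev=7.917165; u=1/2·2.709715+3/4·(-1.749235)+1/4·7.917165≈2.022223; next y=4/5·(-4.709715)+1·2.022223≈-1.745550
n=7: y≈-1.745550, sp=-2, e=sp−y≈-0.254451; I≈-2.003686, D=e−e_prev≈-2.964166; u=1/2·(-0.254451)+3/4·(-2.003686)+1/4·(-2.964166)≈-2.371031; next y=4/5·(-1.745550)+1·(-2.371031)≈-3.767470
n=8: y≈-3.767470, sp=-2, e=sp−y≈1.767470; I≈-0.236215, D=e−e_prev≈2.021921; u=1/2·1.767470+3/4·(-0.236215)+1/4·2.021921≈1.212054; next y=4/5·(-3.767470)+1·1.212054≈-1.801922
n=9: y≈-1.801922, sp=-2, e=sp−y≈-0.198078; I≈-0.434293, D=e−e_prev≈-1.965548; u=1/2·(-0.198078)+3/4·(-0.434293)+1/4·(-1.965548)≈-0.916146; next y=4/5·(-1.801922)+1·(-0.916146)≈-2.357683

0 3 4.500 0.000
1 3 -0.750 4.500
2 3 1.725 2.850
3 3 -0.308 4.005
4 3 0.890 2.897
5 -2 -7.276 3.207
6 -2 2.022 -4.710
7 -2 -2.371 -1.746
8 -2 1.212 -3.767
9 -2 -0.916 -1.802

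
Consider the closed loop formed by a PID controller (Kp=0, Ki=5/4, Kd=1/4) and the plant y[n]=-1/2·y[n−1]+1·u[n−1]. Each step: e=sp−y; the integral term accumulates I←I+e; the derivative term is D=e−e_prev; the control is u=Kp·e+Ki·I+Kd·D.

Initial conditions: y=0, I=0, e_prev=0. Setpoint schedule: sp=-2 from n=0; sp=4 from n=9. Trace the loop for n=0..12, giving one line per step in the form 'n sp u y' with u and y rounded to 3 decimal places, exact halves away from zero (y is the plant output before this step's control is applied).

0 -2 -3.000 0.000
1 -2 -0.500 -3.000
2 -2 -6.000 1.000
3 -2 2.500 -6.500
4 -2 -12.125 5.750
5 -2 12.375 -15.000
6 -2 -28.875 19.875
7 -2 40.531 -38.813
8 -2 -76.250 59.938
9 4 129.250 -106.219
10 4 -208.883 182.359
11 4 363.945 -300.063
12 4 -597.641 513.977

(exact arithmetic carried between steps; '≈' marks a value shown rounded to 6 d.p. or computed from one; I and e_prev carry over from the previous line; the table rounds u and y to 3 d.p., halves away from zero)
n=0: y=0, sp=-2, e=sp−y=-2; I=-2, D=e−e_prev=-2; u=0·(-2)+5/4·(-2)+1/4·(-2)=-3; next y=-1/2·0+1·(-3)=-3
n=1: y=-3, sp=-2, e=sp−y=1; I=-1, D=e−e_prev=3; u=0·1+5/4·(-1)+1/4·3=-0.5; next y=-1/2·(-3)+1·(-0.5)=1
n=2: y=1, sp=-2, e=sp−y=-3; I=-4, D=e−e_prev=-4; u=0·(-3)+5/4·(-4)+1/4·(-4)=-6; next y=-1/2·1+1·(-6)=-6.5
n=3: y=-6.5, sp=-2, e=sp−y=4.5; I=0.5, D=e−e_prev=7.5; u=0·4.5+5/4·0.5+1/4·7.5=2.5; next y=-1/2·(-6.5)+1·2.5=5.75
n=4: y=5.75, sp=-2, e=sp−y=-7.75; I=-7.25, D=e−e_prev=-12.25; u=0·(-7.75)+5/4·(-7.25)+1/4·(-12.25)=-12.125; next y=-1/2·5.75+1·(-12.125)=-15
n=5: y=-15, sp=-2, e=sp−y=13; I=5.75, D=e−e_prev=20.75; u=0·13+5/4·5.75+1/4·20.75=12.375; next y=-1/2·(-15)+1·12.375=19.875
n=6: y=19.875, sp=-2, e=sp−y=-21.875; I=-16.125, D=e−e_prev=-34.875; u=0·(-21.875)+5/4·(-16.125)+1/4·(-34.875)=-28.875; next y=-1/2·19.875+1·(-28.875)=-38.8125
n=7: y=-38.8125, sp=-2, e=sp−y=36.8125; I=20.6875, D=e−e_prev=58.6875; u=0·36.8125+5/4·20.6875+1/4·58.6875=40.53125; next y=-1/2·(-38.8125)+1·40.53125=59.9375
n=8: y=59.9375, sp=-2, e=sp−y=-61.9375; I=-41.25, D=e−e_prev=-98.75; u=0·(-61.9375)+5/4·(-41.25)+1/4·(-98.75)=-76.25; next y=-1/2·59.9375+1·(-76.25)=-106.21875
n=9: y=-106.21875, sp=4, e=sp−y=110.21875; I=68.96875, D=e−e_prev=172.15625; u=0·110.21875+5/4·68.96875+1/4·172.15625=129.25; next y=-1/2·(-106.21875)+1·129.25=182.359375
n=10: y=182.359375, sp=4, e=sp−y=-178.359375; I=-109.390625, D=e−e_prev=-288.578125; u=0·(-178.359375)+5/4·(-109.390625)+1/4·(-288.578125)≈-208.882813; next y=-1/2·182.359375+1·(-208.882813)≈-300.0625
n=11: y=-300.0625, sp=4, e=sp−y=304.0625; I=194.671875, D=e−e_prev=482.421875; u=0·304.0625+5/4·194.671875+1/4·482.421875≈363.945313; next y=-1/2·(-300.0625)+1·363.945313≈513.976563
n=12: y≈513.976563, sp=4, e=sp−y≈-509.976563; I≈-315.304688, D=e−e_prev≈-814.039063; u=0·(-509.976563)+5/4·(-315.304688)+1/4·(-814.039063)≈-597.640625; next y=-1/2·513.976563+1·(-597.640625)≈-854.628906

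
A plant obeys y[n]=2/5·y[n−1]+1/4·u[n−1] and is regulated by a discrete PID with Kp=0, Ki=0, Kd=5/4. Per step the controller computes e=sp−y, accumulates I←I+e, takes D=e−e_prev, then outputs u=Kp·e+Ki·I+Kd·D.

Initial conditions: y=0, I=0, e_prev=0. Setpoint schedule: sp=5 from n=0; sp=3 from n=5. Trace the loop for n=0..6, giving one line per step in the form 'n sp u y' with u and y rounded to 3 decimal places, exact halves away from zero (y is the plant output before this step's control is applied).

0 5 6.250 0.000
1 5 -1.953 1.563
2 5 1.782 0.137
3 5 -0.454 0.500
4 5 0.517 0.086
5 3 -2.597 0.164
6 3 0.934 -0.584

(exact arithmetic carried between steps; '≈' marks a value shown rounded to 6 d.p. or computed from one; I and e_prev carry over from the previous line; the table rounds u and y to 3 d.p., halves away from zero)
n=0: y=0, sp=5, e=sp−y=5; I=5, D=e−e_prev=5; u=0·5+0·5+5/4·5=6.25; next y=2/5·0+1/4·6.25=1.5625
n=1: y=1.5625, sp=5, e=sp−y=3.4375; I=8.4375, D=e−e_prev=-1.5625; u=0·3.4375+0·8.4375+5/4·(-1.5625)=-1.953125; next y=2/5·1.5625+1/4·(-1.953125)≈0.136719
n=2: y≈0.136719, sp=5, e=sp−y≈4.863281; I≈13.300781, D=e−e_prev≈1.425781; u=0·4.863281+0·13.300781+5/4·1.425781≈1.782227; next y=2/5·0.136719+1/4·1.782227≈0.500244
n=3: y≈0.500244, sp=5, e=sp−y≈4.499756; I≈17.800537, D=e−e_prev≈-0.363525; u=0·4.499756+0·17.800537+5/4·(-0.363525)≈-0.454407; next y=2/5·0.500244+1/4·(-0.454407)≈0.086496
n=4: y≈0.086496, sp=5, e=sp−y≈4.913504; I≈22.714041, D=e−e_prev≈0.413748; u=0·4.913504+0·22.714041+5/4·0.413748≈0.517185; next y=2/5·0.086496+1/4·0.517185≈0.163895
n=5: y≈0.163895, sp=3, e=sp−y≈2.836105; I≈25.550146, D=e−e_prev≈-2.077399; u=0·2.836105+0·25.550146+5/4·(-2.077399)≈-2.596748; next y=2/5·0.163895+1/4·(-2.596748)≈-0.583629
n=6: y≈-0.583629, sp=3, e=sp−y≈3.583629; I≈29.133776, D=e−e_prev≈0.747524; u=0·3.583629+0·29.133776+5/4·0.747524≈0.934405; next y=2/5·(-0.583629)+1/4·0.934405≈0.000150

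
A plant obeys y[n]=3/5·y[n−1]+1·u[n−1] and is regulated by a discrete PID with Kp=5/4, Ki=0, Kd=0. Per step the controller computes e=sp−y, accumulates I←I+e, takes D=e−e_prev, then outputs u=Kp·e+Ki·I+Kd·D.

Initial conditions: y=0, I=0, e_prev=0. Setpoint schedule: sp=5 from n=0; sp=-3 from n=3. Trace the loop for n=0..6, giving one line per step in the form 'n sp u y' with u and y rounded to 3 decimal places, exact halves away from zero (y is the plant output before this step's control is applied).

(exact arithmetic carried between steps; '≈' marks a value shown rounded to 6 d.p. or computed from one; I and e_prev carry over from the previous line; the table rounds u and y to 3 d.p., halves away from zero)
n=0: y=0, sp=5, e=sp−y=5; I=5, D=e−e_prev=5; u=5/4·5+0·5+0·5=6.25; next y=3/5·0+1·6.25=6.25
n=1: y=6.25, sp=5, e=sp−y=-1.25; I=3.75, D=e−e_prev=-6.25; u=5/4·(-1.25)+0·3.75+0·(-6.25)=-1.5625; next y=3/5·6.25+1·(-1.5625)=2.1875
n=2: y=2.1875, sp=5, e=sp−y=2.8125; I=6.5625, D=e−e_prev=4.0625; u=5/4·2.8125+0·6.5625+0·4.0625=3.515625; next y=3/5·2.1875+1·3.515625=4.828125
n=3: y=4.828125, sp=-3, e=sp−y=-7.828125; I=-1.265625, D=e−e_prev=-10.640625; u=5/4·(-7.828125)+0·(-1.265625)+0·(-10.640625)≈-9.785156; next y=3/5·4.828125+1·(-9.785156)≈-6.888281
n=4: y≈-6.888281, sp=-3, e=sp−y≈3.888281; I≈2.622656, D=e−e_prev≈11.716406; u=5/4·3.888281+0·2.622656+0·11.716406≈4.860352; next y=3/5·(-6.888281)+1·4.860352≈0.727383
n=5: y≈0.727383, sp=-3, e=sp−y≈-3.727383; I≈-1.104727, D=e−e_prev≈-7.615664; u=5/4·(-3.727383)+0·(-1.104727)+0·(-7.615664)≈-4.659229; next y=3/5·0.727383+1·(-4.659229)≈-4.222799
n=6: y≈-4.222799, sp=-3, e=sp−y≈1.222799; I≈0.118072, D=e−e_prev≈4.950182; u=5/4·1.222799+0·0.118072+0·4.950182≈1.528499; next y=3/5·(-4.222799)+1·1.528499≈-1.005181

0 5 6.250 0.000
1 5 -1.563 6.250
2 5 3.516 2.188
3 -3 -9.785 4.828
4 -3 4.860 -6.888
5 -3 -4.659 0.727
6 -3 1.528 -4.223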